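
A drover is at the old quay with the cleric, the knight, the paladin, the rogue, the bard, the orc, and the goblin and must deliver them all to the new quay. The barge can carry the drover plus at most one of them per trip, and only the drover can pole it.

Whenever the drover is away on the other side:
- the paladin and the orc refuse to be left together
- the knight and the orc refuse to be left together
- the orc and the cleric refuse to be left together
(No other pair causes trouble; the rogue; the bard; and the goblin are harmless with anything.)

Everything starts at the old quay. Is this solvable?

No

Following every safe sequence of crossings from the start, the most of the 7 that can be at the new quay as the barge arrives there on crossings 1, 3, 5, 7, 9 is 1, 2, 3, 4, 5 respectively; the best ever achieved is 5 of 7.
From crossing 11 on, no configuration arises that was not already reachable earlier: only 72 distinct safe configurations (who is on which side, and where the barge is) can ever be reached, none of them has everyone across, and every continuation just revisits them. So no valid plan exists.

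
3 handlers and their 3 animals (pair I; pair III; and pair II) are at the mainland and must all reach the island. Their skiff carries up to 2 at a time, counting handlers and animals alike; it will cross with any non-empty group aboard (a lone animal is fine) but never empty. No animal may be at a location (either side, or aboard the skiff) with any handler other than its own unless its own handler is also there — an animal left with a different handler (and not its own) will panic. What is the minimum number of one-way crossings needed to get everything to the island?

Counting alone: each trip to the island takes at most 2 across and each return brings at least 1 back, so after t trips out (and t−1 returns) at most 2t − (t−1) of the 6 are across; that first reaches 6 at t = 5, so at least 9 crossings are needed.
The safety rule pushes this higher. Following every safe sequence of crossings, the most of the 6 that can be at the island as the skiff arrives there on crossing 9 is 5 — never all 6.
So no plan with fewer than 11 crossings exists, and this one achieves 11:
1. animal I and handler I cross → the island.
2. handler I crosses ← the mainland.
3. animal II and animal III cross → the island.
4. animal I crosses ← the mainland.
5. handler II and handler III cross → the island.
6. animal III and handler III cross ← the mainland.
7. handler I and handler III cross → the island.
8. animal II crosses ← the mainland.
9. animal I and animal III cross → the island.
10. handler II crosses ← the mainland.
11. animal II and handler II cross → the island.

11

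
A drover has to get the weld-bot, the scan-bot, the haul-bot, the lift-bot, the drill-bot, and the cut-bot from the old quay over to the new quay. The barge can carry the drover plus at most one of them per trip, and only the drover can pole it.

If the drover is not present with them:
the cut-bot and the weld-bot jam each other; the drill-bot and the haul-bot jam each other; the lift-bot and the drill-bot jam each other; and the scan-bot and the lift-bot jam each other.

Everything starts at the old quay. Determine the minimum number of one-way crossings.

impossible

Whatever the first load, the items left behind include a forbidden pair without the drover. No opening move is safe, so no plan exists.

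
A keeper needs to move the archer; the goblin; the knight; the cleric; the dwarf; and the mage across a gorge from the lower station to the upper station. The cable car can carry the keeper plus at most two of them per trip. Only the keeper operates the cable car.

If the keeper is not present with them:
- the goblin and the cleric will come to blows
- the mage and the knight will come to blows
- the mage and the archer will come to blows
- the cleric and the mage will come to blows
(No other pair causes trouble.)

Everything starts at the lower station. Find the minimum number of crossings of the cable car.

7

Counting alone: the keeper can take at most 2 across per trip to the upper station, so moving all 6 needs at least 3 loaded trips out, with a return between consecutive ones — at least 5 crossings.
The safety rule pushes this higher. Following every safe sequence of crossings, the most of the 6 that can be at the upper station as the cable car arrives there on crossing 5 is 5 — never all 6.
So no plan with fewer than 7 crossings exists, and this one achieves 7:
1. Keeper goes to the upper station with the goblin and the mage.
2. Keeper goes back to the lower station alone.
3. Keeper goes to the upper station with the dwarf.
4. Keeper goes back to the lower station alone.
5. Keeper goes to the upper station with the archer and the knight.
6. Keeper goes back to the lower station with the mage.
7. Keeper goes to the upper station with the cleric and the mage.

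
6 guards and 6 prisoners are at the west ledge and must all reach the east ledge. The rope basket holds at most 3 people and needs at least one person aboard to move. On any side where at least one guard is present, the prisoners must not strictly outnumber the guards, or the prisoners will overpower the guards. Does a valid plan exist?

Following every safe sequence of crossings from the start, the most of the 12 that can be at the east ledge as the rope basket arrives there on crossings 1, 3, 5 is 3, 5, 6 respectively; the best ever achieved is 6 of 12.
From crossing 7 on, no configuration arises that was not already reachable earlier: only 17 distinct safe configurations (who is on which side, and where the rope basket is) can ever be reached, none of them has everyone across, and every continuation just revisits them. They are: 0 guards + 0 prisoners across (rope basket back at the start); 0 guards + 1 prisoner across (rope basket there); 0 guards + 1 prisoner across (rope basket back at the start); 0 guards + 2 prisoners across (rope basket there); 0 guards + 2 prisoners across (rope basket back at the start); 0 guards + 3 prisoners across (rope basket there); 0 guards + 3 prisoners across (rope basket back at the start); 0 guards + 4 prisoners across (rope basket there); 0 guards + 4 prisoners across (rope basket back at the start); 0 guards + 5 prisoners across (rope basket there); 0 guards + 5 prisoners across (rope basket back at the start); 0 guards + 6 prisoners across (rope basket there); 1 guard + 1 prisoner across (rope basket there); 1 guard + 1 prisoner across (rope basket back at the start); 2 guards + 2 prisoners across (rope basket there); 2 guards + 2 prisoners across (rope basket back at the start); 3 guards + 3 prisoners across (rope basket there). So no valid plan exists.

No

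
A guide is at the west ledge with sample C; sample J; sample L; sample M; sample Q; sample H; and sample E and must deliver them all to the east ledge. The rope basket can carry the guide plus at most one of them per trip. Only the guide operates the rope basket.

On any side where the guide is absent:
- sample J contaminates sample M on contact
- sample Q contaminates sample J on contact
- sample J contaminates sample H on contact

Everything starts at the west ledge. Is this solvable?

No

Following every safe sequence of crossings from the start, the most of the 7 that can be at the east ledge as the rope basket arrives there on crossings 1, 3, 5, 7, 9 is 1, 2, 3, 4, 5 respectively; the best ever achieved is 5 of 7.
From crossing 11 on, no configuration arises that was not already reachable earlier: only 72 distinct safe configurations (who is on which side, and where the rope basket is) can ever be reached, none of them has everyone across, and every continuation just revisits them. So no valid plan exists.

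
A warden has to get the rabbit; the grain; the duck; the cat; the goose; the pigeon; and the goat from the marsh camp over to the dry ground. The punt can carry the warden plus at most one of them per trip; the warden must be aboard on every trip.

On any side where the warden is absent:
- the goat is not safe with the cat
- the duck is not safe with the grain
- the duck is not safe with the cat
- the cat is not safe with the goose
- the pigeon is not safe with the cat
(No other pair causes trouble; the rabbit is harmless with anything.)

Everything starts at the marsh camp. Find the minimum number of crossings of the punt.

impossible

Whatever the first load, the items left behind include a forbidden pair without the warden. No opening move is safe, so no plan exists.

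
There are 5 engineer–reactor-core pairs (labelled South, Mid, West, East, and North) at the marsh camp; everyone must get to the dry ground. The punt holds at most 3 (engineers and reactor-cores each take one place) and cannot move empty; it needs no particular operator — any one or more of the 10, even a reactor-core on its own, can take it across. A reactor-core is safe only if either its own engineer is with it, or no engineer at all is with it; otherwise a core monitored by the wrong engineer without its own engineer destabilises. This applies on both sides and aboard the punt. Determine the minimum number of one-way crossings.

11

Counting alone: each trip to the dry ground takes at most 3 across and each return brings at least 1 back, so after t trips out (and t−1 returns) at most 3t − (t−1) of the 10 are across; that first reaches 10 at t = 5, so at least 9 crossings are needed.
The safety rule pushes this higher. Following every safe sequence of crossings, the most of the 10 that can be at the dry ground as the punt arrives there on crossing 9 is 9 — never all 10.
So no plan with fewer than 11 crossings exists, and this one achieves 11:
1. engineer South and reactor-core South cross → the dry ground.
2. engineer South crosses ← the marsh camp.
3. reactor-core East, reactor-core Mid, and reactor-core West cross → the dry ground.
4. reactor-core South crosses ← the marsh camp.
5. engineer East, engineer Mid, and engineer West cross → the dry ground.
6. engineer Mid and reactor-core Mid cross ← the marsh camp.
7. engineer Mid, engineer North, and engineer South cross → the dry ground.
8. reactor-core West crosses ← the marsh camp.
9. reactor-core Mid and reactor-core South cross → the dry ground.
10. reactor-core South crosses ← the marsh camp.
11. reactor-core North, reactor-core South, and reactor-core West cross → the dry ground.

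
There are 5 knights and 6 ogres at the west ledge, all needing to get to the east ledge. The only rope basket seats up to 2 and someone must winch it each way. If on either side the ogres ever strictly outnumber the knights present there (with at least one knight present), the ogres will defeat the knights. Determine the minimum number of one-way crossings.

The ogres already outnumber the knights at the west ledge before anyone moves, so the starting position itself is disallowed.

impossible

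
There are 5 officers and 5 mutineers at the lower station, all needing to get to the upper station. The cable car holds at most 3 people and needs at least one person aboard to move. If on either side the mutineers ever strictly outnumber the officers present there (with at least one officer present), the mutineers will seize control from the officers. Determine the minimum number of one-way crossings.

Counting alone: each trip to the upper station takes at most 3 across and each return brings at least 1 back, so after t trips out (and t−1 returns) at most 3t − (t−1) of the 10 are across; that first reaches 10 at t = 5, so at least 9 crossings are needed.
The safety rule pushes this higher. Following every safe sequence of crossings, the most of the 10 that can be at the upper station as the cable car arrives there on crossing 9 is 9 — never all 10.
So no plan with fewer than 11 crossings exists, and this one achieves 11:
1. 2 mutineers → the upper station.  (the lower station: 5O 3M; the upper station: 0O 2M)
2. 1 mutineer ← the lower station.  (the lower station: 5O 4M; the upper station: 0O 1M)
3. 3 mutineers → the upper station.  (the lower station: 5O 1M; the upper station: 0O 4M)
4. 1 mutineer ← the lower station.  (the lower station: 5O 2M; the upper station: 0O 3M)
5. 3 officers → the upper station.  (the lower station: 2O 2M; the upper station: 3O 3M)
6. 1 officer and 1 mutineer ← the lower station.  (the lower station: 3O 3M; the upper station: 2O 2M)
7. 3 officers → the upper station.  (the lower station: 0O 3M; the upper station: 5O 2M)
8. 1 mutineer ← the lower station.  (the lower station: 0O 4M; the upper station: 5O 1M)
9. 2 mutineers → the upper station.  (the lower station: 0O 2M; the upper station: 5O 3M)
10. 1 mutineer ← the lower station.  (the lower station: 0O 3M; the upper station: 5O 2M)
11. 3 mutineers → the upper station.  (the lower station: 0O 0M; the upper station: 5O 5M)

11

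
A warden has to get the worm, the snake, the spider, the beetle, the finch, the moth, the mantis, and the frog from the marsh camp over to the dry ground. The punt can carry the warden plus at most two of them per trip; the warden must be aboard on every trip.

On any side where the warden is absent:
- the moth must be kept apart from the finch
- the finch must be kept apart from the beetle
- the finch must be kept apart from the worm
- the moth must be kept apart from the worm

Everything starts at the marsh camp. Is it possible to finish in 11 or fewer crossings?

Counting alone: the warden can take at most 2 across per trip to the dry ground, so moving all 8 needs at least 4 loaded trips out, with a return between consecutive ones — at least 7 crossings.
The safety rule pushes this higher. Following every safe sequence of crossings, the most of the 8 that can be at the dry ground as the punt arrives there on crossings 7, 9, 11 is 5, 6, 7 respectively — never all 8.
So the move cannot be finished within 11 crossings. (The shortest complete plan takes 13:)
1. Warden goes to the dry ground with the finch and the worm.  [the marsh camp: the beetle, the frog, the mantis, the moth, the snake, the spider | the dry ground: the finch, the worm]
2. Warden goes back to the marsh camp with the worm.  [the marsh camp: the beetle, the frog, the mantis, the moth, the snake, the spider, the worm | the dry ground: the finch]
3. Warden goes to the dry ground with the snake and the worm.  [the marsh camp: the beetle, the frog, the mantis, the moth, the spider | the dry ground: the finch, the snake, the worm]
4. Warden goes back to the marsh camp with the worm.  [the marsh camp: the beetle, the frog, the mantis, the moth, the spider, the worm | the dry ground: the finch, the snake]
5. Warden goes to the dry ground with the spider and the worm.  [the marsh camp: the beetle, the frog, the mantis, the moth | the dry ground: the finch, the snake, the spider, the worm]
6. Warden goes back to the marsh camp with the worm.  [the marsh camp: the beetle, the frog, the mantis, the moth, the worm | the dry ground: the finch, the snake, the spider]
7. Warden goes to the dry ground with the beetle and the worm.  [the marsh camp: the frog, the mantis, the moth | the dry ground: the beetle, the finch, the snake, the spider, the worm]
8. Warden goes back to the marsh camp with the finch.  [the marsh camp: the finch, the frog, the mantis, the moth | the dry ground: the beetle, the snake, the spider, the worm]
9. Warden goes to the dry ground with the finch and the mantis.  [the marsh camp: the frog, the moth | the dry ground: the beetle, the finch, the mantis, the snake, the spider, the worm]
10. Warden goes back to the marsh camp with the finch.  [the marsh camp: the finch, the frog, the moth | the dry ground: the beetle, the mantis, the snake, the spider, the worm]
11. Warden goes to the dry ground with the finch and the frog.  [the marsh camp: the moth | the dry ground: the beetle, the finch, the frog, the mantis, the snake, the spider, the worm]
12. Warden goes back to the marsh camp with the finch.  [the marsh camp: the finch, the moth | the dry ground: the beetle, the frog, the mantis, the snake, the spider, the worm]
13. Warden goes to the dry ground with the finch and the moth.  [the marsh camp: — | the dry ground: the beetle, the finch, the frog, the mantis, the moth, the snake, the spider, the worm]

No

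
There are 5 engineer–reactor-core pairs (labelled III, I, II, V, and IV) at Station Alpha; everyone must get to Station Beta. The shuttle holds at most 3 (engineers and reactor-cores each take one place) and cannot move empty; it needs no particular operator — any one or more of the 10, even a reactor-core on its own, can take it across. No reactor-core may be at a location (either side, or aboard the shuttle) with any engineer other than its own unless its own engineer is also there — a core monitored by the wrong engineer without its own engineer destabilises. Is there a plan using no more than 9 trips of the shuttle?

Counting alone: each trip to Station Beta takes at most 3 across and each return brings at least 1 back, so after t trips out (and t−1 returns) at most 3t − (t−1) of the 10 are across; that first reaches 10 at t = 5, so at least 9 crossings are needed.
The safety rule pushes this higher. Following every safe sequence of crossings, the most of the 10 that can be at Station Beta as the shuttle arrives there on crossing 9 is 9 — never all 10.
So the move cannot be finished within 9 crossings. (The shortest complete plan takes 11:)
1. engineer III and reactor-core III cross → Station Beta.
2. engineer III crosses ← Station Alpha.
3. reactor-core I, reactor-core II, and reactor-core V cross → Station Beta.
4. reactor-core III crosses ← Station Alpha.
5. engineer I, engineer II, and engineer V cross → Station Beta.
6. engineer I and reactor-core I cross ← Station Alpha.
7. engineer I, engineer III, and engineer IV cross → Station Beta.
8. reactor-core II crosses ← Station Alpha.
9. reactor-core I and reactor-core III cross → Station Beta.
10. reactor-core III crosses ← Station Alpha.
11. reactor-core II, reactor-core III, and reactor-core IV cross → Station Beta.

No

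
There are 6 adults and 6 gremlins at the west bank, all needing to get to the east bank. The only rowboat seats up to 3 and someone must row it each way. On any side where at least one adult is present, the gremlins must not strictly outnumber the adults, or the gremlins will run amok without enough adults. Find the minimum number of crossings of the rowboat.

impossible

Following every safe sequence of crossings from the start, the most of the 12 that can be at the east bank as the rowboat arrives there on crossings 1, 3, 5 is 3, 5, 6 respectively; the best ever achieved is 6 of 12.
From crossing 7 on, no configuration arises that was not already reachable earlier: only 17 distinct safe configurations (who is on which side, and where the rowboat is) can ever be reached, none of them has everyone across, and every continuation just revisits them. They are: 0 adults + 0 gremlins across (rowboat back at the start); 0 adults + 1 gremlin across (rowboat there); 0 adults + 1 gremlin across (rowboat back at the start); 0 adults + 2 gremlins across (rowboat there); 0 adults + 2 gremlins across (rowboat back at the start); 0 adults + 3 gremlins across (rowboat there); 0 adults + 3 gremlins across (rowboat back at the start); 0 adults + 4 gremlins across (rowboat there); 0 adults + 4 gremlins across (rowboat back at the start); 0 adults + 5 gremlins across (rowboat there); 0 adults + 5 gremlins across (rowboat back at the start); 0 adults + 6 gremlins across (rowboat there); 1 adult + 1 gremlin across (rowboat there); 1 adult + 1 gremlin across (rowboat back at the start); 2 adults + 2 gremlins across (rowboat there); 2 adults + 2 gremlins across (rowboat back at the start); 3 adults + 3 gremlins across (rowboat there). So no valid plan exists.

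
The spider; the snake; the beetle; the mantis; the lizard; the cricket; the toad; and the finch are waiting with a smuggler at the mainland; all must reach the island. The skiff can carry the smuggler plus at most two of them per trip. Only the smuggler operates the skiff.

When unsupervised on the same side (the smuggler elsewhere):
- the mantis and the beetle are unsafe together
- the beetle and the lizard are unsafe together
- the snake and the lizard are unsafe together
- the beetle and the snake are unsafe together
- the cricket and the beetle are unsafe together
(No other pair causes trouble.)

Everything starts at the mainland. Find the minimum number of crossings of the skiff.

Counting alone: the smuggler can take at most 2 across per trip to the island, so moving all 8 needs at least 4 loaded trips out, with a return between consecutive ones — at least 7 crossings.
The safety rule pushes this higher. Following every safe sequence of crossings, the most of the 8 that can be at the island as the skiff arrives there on crossings 7, 9, 11 is 5, 6, 7 respectively — never all 8.
So no plan with fewer than 13 crossings exists, and this one achieves 13:
1. Smuggler goes to the island with the beetle and the snake.  [the mainland: the cricket, the finch, the lizard, the mantis, the spider, the toad | the island: the beetle, the snake]
2. Smuggler goes back to the mainland with the snake.  [the mainland: the cricket, the finch, the lizard, the mantis, the snake, the spider, the toad | the island: the beetle]
3. Smuggler goes to the island with the snake and the spider.  [the mainland: the cricket, the finch, the lizard, the mantis, the toad | the island: the beetle, the snake, the spider]
4. Smuggler goes back to the mainland with the snake.  [the mainland: the cricket, the finch, the lizard, the mantis, the snake, the toad | the island: the beetle, the spider]
5. Smuggler goes to the island with the mantis and the snake.  [the mainland: the cricket, the finch, the lizard, the toad | the island: the beetle, the mantis, the snake, the spider]
6. Smuggler goes back to the mainland with the beetle.  [the mainland: the beetle, the cricket, the finch, the lizard, the toad | the island: the mantis, the snake, the spider]
7. Smuggler goes to the island with the beetle and the cricket.  [the mainland: the finch, the lizard, the toad | the island: the beetle, the cricket, the mantis, the snake, the spider]
8. Smuggler goes back to the mainland with the beetle.  [the mainland: the beetle, the finch, the lizard, the toad | the island: the cricket, the mantis, the snake, the spider]
9. Smuggler goes to the island with the beetle and the toad.  [the mainland: the finch, the lizard | the island: the beetle, the cricket, the mantis, the snake, the spider, the toad]
10. Smuggler goes back to the mainland with the beetle.  [the mainland: the beetle, the finch, the lizard | the island: the cricket, the mantis, the snake, the spider, the toad]
11. Smuggler goes to the island with the beetle and the finch.  [the mainland: the lizard | the island: the beetle, the cricket, the finch, the mantis, the snake, the spider, the toad]
12. Smuggler goes back to the mainland with the beetle.  [the mainland: the beetle, the lizard | the island: the cricket, the finch, the mantis, the snake, the spider, the toad]
13. Smuggler goes to the island with the beetle and the lizard.  [the mainland: — | the island: the beetle, the cricket, the finch, the lizard, the mantis, the snake, the spider, the toad]

13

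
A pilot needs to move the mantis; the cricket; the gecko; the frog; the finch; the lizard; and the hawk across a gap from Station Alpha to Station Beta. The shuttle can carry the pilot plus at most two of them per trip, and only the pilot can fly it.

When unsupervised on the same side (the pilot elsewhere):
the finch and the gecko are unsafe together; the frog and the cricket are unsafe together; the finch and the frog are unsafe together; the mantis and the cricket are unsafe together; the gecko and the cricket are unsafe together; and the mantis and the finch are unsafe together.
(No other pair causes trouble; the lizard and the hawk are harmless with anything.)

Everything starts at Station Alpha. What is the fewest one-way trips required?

9

Counting alone: the pilot can take at most 2 across per trip to Station Beta, so moving all 7 needs at least 4 loaded trips out, with a return between consecutive ones — at least 7 crossings.
The safety rule pushes this higher. Following every safe sequence of crossings, the most of the 7 that can be at Station Beta as the shuttle arrives there on crossing 7 is 6 — never all 7.
So no plan with fewer than 9 crossings exists, and this one achieves 9:
1. Pilot goes to Station Beta with the cricket and the finch.  [Station Alpha: the frog, the gecko, the hawk, the lizard, the mantis | Station Beta: the cricket, the finch]
2. Pilot goes back to Station Alpha alone.  [Station Alpha: the frog, the gecko, the hawk, the lizard, the mantis | Station Beta: the cricket, the finch]
3. Pilot goes to Station Beta with the mantis.  [Station Alpha: the frog, the gecko, the hawk, the lizard | Station Beta: the cricket, the finch, the mantis]
4. Pilot goes back to Station Alpha with the cricket and the finch.  [Station Alpha: the cricket, the finch, the frog, the gecko, the hawk, the lizard | Station Beta: the mantis]
5. Pilot goes to Station Beta with the frog and the gecko.  [Station Alpha: the cricket, the finch, the hawk, the lizard | Station Beta: the frog, the gecko, the mantis]
6. Pilot goes back to Station Alpha alone.  [Station Alpha: the cricket, the finch, the hawk, the lizard | Station Beta: the frog, the gecko, the mantis]
7. Pilot goes to Station Beta with the hawk and the lizard.  [Station Alpha: the cricket, the finch | Station Beta: the frog, the gecko, the hawk, the lizard, the mantis]
8. Pilot goes back to Station Alpha alone.  [Station Alpha: the cricket, the finch | Station Beta: the frog, the gecko, the hawk, the lizard, the mantis]
9. Pilot goes to Station Beta with the cricket and the finch.  [Station Alpha: — | Station Beta: the cricket, the finch, the frog, the gecko, the hawk, the lizard, the mantis]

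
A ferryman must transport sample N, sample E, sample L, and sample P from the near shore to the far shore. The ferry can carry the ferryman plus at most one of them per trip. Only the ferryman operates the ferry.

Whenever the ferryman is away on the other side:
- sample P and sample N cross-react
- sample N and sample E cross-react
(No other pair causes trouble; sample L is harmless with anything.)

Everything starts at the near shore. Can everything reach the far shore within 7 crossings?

No

Counting alone: the ferryman can take at most 1 across per trip to the far shore, so moving all 4 needs at least 4 loaded trips out, with a return between consecutive ones — at least 7 crossings.
The safety rule pushes this higher. Following every safe sequence of crossings, the most of the 4 that can be at the far shore as the ferry arrives there on crossing 7 is 3 — never all 4.
So the move cannot be finished within 7 crossings. (The shortest complete plan takes 9:)
1. Ferryman goes to the far shore with sample N.  [the near shore: sample E, sample L, sample P | the far shore: sample N]
2. Ferryman goes back to the near shore alone.  [the near shore: sample E, sample L, sample P | the far shore: sample N]
3. Ferryman goes to the far shore with sample E.  [the near shore: sample L, sample P | the far shore: sample E, sample N]
4. Ferryman goes back to the near shore with sample N.  [the near shore: sample L, sample N, sample P | the far shore: sample E]
5. Ferryman goes to the far shore with sample P.  [the near shore: sample L, sample N | the far shore: sample E, sample P]
6. Ferryman goes back to the near shore alone.  [the near shore: sample L, sample N | the far shore: sample E, sample P]
7. Ferryman goes to the far shore with sample L.  [the near shore: sample N | the far shore: sample E, sample L, sample P]
8. Ferryman goes back to the near shore alone.  [the near shore: sample N | the far shore: sample E, sample L, sample P]
9. Ferryman goes to the far shore with sample N.  [the near shore: — | the far shore: sample E, sample L, sample N, sample P]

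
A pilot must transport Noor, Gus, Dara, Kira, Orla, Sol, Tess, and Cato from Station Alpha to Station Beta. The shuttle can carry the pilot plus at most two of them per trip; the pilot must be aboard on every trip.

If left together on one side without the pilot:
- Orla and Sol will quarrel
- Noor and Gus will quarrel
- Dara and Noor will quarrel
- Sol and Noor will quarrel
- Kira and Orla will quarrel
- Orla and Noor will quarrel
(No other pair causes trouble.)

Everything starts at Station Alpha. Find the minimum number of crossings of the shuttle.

13

Counting alone: the pilot can take at most 2 across per trip to Station Beta, so moving all 8 needs at least 4 loaded trips out, with a return between consecutive ones — at least 7 crossings.
The safety rule pushes this higher. Following every safe sequence of crossings, the most of the 8 that can be at Station Beta as the shuttle arrives there on crossings 7, 9, 11 is 5, 6, 7 respectively — never all 8.
So no plan with fewer than 13 crossings exists, and this one achieves 13:
1. Pilot goes to Station Beta with Noor and Orla.  [Station Alpha: Cato, Dara, Gus, Kira, Sol, Tess | Station Beta: Noor, Orla]
2. Pilot goes back to Station Alpha with Noor.  [Station Alpha: Cato, Dara, Gus, Kira, Noor, Sol, Tess | Station Beta: Orla]
3. Pilot goes to Station Beta with Gus and Noor.  [Station Alpha: Cato, Dara, Kira, Sol, Tess | Station Beta: Gus, Noor, Orla]
4. Pilot goes back to Station Alpha with Noor.  [Station Alpha: Cato, Dara, Kira, Noor, Sol, Tess | Station Beta: Gus, Orla]
5. Pilot goes to Station Beta with Dara and Noor.  [Station Alpha: Cato, Kira, Sol, Tess | Station Beta: Dara, Gus, Noor, Orla]
6. Pilot goes back to Station Alpha with Noor.  [Station Alpha: Cato, Kira, Noor, Sol, Tess | Station Beta: Dara, Gus, Orla]
7. Pilot goes to Station Beta with Noor and Tess.  [Station Alpha: Cato, Kira, Sol | Station Beta: Dara, Gus, Noor, Orla, Tess]
8. Pilot goes back to Station Alpha with Noor.  [Station Alpha: Cato, Kira, Noor, Sol | Station Beta: Dara, Gus, Orla, Tess]
9. Pilot goes to Station Beta with Cato and Noor.  [Station Alpha: Kira, Sol | Station Beta: Cato, Dara, Gus, Noor, Orla, Tess]
10. Pilot goes back to Station Alpha with Noor.  [Station Alpha: Kira, Noor, Sol | Station Beta: Cato, Dara, Gus, Orla, Tess]
11. Pilot goes to Station Beta with Kira and Sol.  [Station Alpha: Noor | Station Beta: Cato, Dara, Gus, Kira, Orla, Sol, Tess]
12. Pilot goes back to Station Alpha with Orla.  [Station Alpha: Noor, Orla | Station Beta: Cato, Dara, Gus, Kira, Sol, Tess]
13. Pilot goes to Station Beta with Noor and Orla.  [Station Alpha: — | Station Beta: Cato, Dara, Gus, Kira, Noor, Orla, Sol, Tess]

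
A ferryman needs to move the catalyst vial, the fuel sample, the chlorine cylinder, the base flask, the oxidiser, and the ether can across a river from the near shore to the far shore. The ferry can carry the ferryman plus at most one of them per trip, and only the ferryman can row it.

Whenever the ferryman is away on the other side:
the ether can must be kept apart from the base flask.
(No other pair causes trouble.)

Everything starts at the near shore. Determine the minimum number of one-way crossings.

11

Counting alone: the ferryman can take at most 1 across per trip to the far shore, so moving all 6 needs at least 6 loaded trips out, with a return between consecutive ones — at least 11 crossings.
The plan below uses exactly 11 crossings, so it is optimal:
1. Ferryman goes to the far shore with the base flask.
2. Ferryman goes back to the near shore alone.
3. Ferryman goes to the far shore with the catalyst vial.
4. Ferryman goes back to the near shore alone.
5. Ferryman goes to the far shore with the fuel sample.
6. Ferryman goes back to the near shore alone.
7. Ferryman goes to the far shore with the chlorine cylinder.
8. Ferryman goes back to the near shore alone.
9. Ferryman goes to the far shore with the oxidiser.
10. Ferryman goes back to the near shore alone.
11. Ferryman goes to the far shore with the ether can.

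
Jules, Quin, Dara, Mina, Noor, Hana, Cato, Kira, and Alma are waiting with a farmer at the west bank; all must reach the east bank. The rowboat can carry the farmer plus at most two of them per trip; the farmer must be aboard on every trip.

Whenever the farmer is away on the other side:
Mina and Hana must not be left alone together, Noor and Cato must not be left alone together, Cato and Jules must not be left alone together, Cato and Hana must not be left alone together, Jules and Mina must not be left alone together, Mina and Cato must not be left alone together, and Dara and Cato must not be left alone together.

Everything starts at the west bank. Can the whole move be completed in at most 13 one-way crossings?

Counting alone: the farmer can take at most 2 across per trip to the east bank, so moving all 9 needs at least 5 loaded trips out, with a return between consecutive ones — at least 9 crossings.
The safety rule pushes this higher. Following every safe sequence of crossings, the most of the 9 that can be at the east bank as the rowboat arrives there on crossings 9, 11, 13 is 6, 7, 8 respectively — never all 9.
So the move cannot be finished within 13 crossings. (The shortest complete plan takes 15:)
1. Farmer goes to the east bank with Cato and Mina.  [the west bank: Alma, Dara, Hana, Jules, Kira, Noor, Quin | the east bank: Cato, Mina]
2. Farmer goes back to the west bank with Mina.  [the west bank: Alma, Dara, Hana, Jules, Kira, Mina, Noor, Quin | the east bank: Cato]
3. Farmer goes to the east bank with Hana and Jules.  [the west bank: Alma, Dara, Kira, Mina, Noor, Quin | the east bank: Cato, Hana, Jules]
4. Farmer goes back to the west bank with Cato.  [the west bank: Alma, Cato, Dara, Kira, Mina, Noor, Quin | the east bank: Hana, Jules]
5. Farmer goes to the east bank with Cato and Quin.  [the west bank: Alma, Dara, Kira, Mina, Noor | the east bank: Cato, Hana, Jules, Quin]
6. Farmer goes back to the west bank with Cato.  [the west bank: Alma, Cato, Dara, Kira, Mina, Noor | the east bank: Hana, Jules, Quin]
7. Farmer goes to the east bank with Cato and Dara.  [the west bank: Alma, Kira, Mina, Noor | the east bank: Cato, Dara, Hana, Jules, Quin]
8. Farmer goes back to the west bank with Cato.  [the west bank: Alma, Cato, Kira, Mina, Noor | the east bank: Dara, Hana, Jules, Quin]
9. Farmer goes to the east bank with Mina and Noor.  [the west bank: Alma, Cato, Kira | the east bank: Dara, Hana, Jules, Mina, Noor, Quin]
10. Farmer goes back to the west bank with Mina.  [the west bank: Alma, Cato, Kira, Mina | the east bank: Dara, Hana, Jules, Noor, Quin]
11. Farmer goes to the east bank with Kira and Mina.  [the west bank: Alma, Cato | the east bank: Dara, Hana, Jules, Kira, Mina, Noor, Quin]
12. Farmer goes back to the west bank with Mina.  [the west bank: Alma, Cato, Mina | the east bank: Dara, Hana, Jules, Kira, Noor, Quin]
13. Farmer goes to the east bank with Alma and Mina.  [the west bank: Cato | the east bank: Alma, Dara, Hana, Jules, Kira, Mina, Noor, Quin]
14. Farmer goes back to the west bank with Mina.  [the west bank: Cato, Mina | the east bank: Alma, Dara, Hana, Jules, Kira, Noor, Quin]
15. Farmer goes to the east bank with Cato and Mina.  [the west bank: — | the east bank: Alma, Cato, Dara, Hana, Jules, Kira, Mina, Noor, Quin]

No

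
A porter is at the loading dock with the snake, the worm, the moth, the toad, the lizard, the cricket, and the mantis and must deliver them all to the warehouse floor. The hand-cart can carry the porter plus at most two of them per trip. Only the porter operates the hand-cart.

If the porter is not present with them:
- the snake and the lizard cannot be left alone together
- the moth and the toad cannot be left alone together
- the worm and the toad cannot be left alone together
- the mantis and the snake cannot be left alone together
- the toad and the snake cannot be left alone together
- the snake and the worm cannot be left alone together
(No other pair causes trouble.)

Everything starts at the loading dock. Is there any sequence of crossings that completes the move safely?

1. Porter goes to the warehouse floor with the snake and the toad.  [the loading dock: the cricket, the lizard, the mantis, the moth, the worm | the warehouse floor: the snake, the toad]
2. Porter goes back to the loading dock with the snake.  [the loading dock: the cricket, the lizard, the mantis, the moth, the snake, the worm | the warehouse floor: the toad]
3. Porter goes to the warehouse floor with the moth and the snake.  [the loading dock: the cricket, the lizard, the mantis, the worm | the warehouse floor: the moth, the snake, the toad]
4. Porter goes back to the loading dock with the toad.  [the loading dock: the cricket, the lizard, the mantis, the toad, the worm | the warehouse floor: the moth, the snake]
5. Porter goes to the warehouse floor with the lizard and the worm.  [the loading dock: the cricket, the mantis, the toad | the warehouse floor: the lizard, the moth, the snake, the worm]
6. Porter goes back to the loading dock with the snake.  [the loading dock: the cricket, the mantis, the snake, the toad | the warehouse floor: the lizard, the moth, the worm]
7. Porter goes to the warehouse floor with the cricket and the snake.  [the loading dock: the mantis, the toad | the warehouse floor: the cricket, the lizard, the moth, the snake, the worm]
8. Porter goes back to the loading dock with the snake.  [the loading dock: the mantis, the snake, the toad | the warehouse floor: the cricket, the lizard, the moth, the worm]
9. Porter goes to the warehouse floor with the mantis and the snake.  [the loading dock: the toad | the warehouse floor: the cricket, the lizard, the mantis, the moth, the snake, the worm]
10. Porter goes back to the loading dock with the snake.  [the loading dock: the snake, the toad | the warehouse floor: the cricket, the lizard, the mantis, the moth, the worm]
11. Porter goes to the warehouse floor with the snake and the toad.  [the loading dock: — | the warehouse floor: the cricket, the lizard, the mantis, the moth, the snake, the toad, the worm]

Yes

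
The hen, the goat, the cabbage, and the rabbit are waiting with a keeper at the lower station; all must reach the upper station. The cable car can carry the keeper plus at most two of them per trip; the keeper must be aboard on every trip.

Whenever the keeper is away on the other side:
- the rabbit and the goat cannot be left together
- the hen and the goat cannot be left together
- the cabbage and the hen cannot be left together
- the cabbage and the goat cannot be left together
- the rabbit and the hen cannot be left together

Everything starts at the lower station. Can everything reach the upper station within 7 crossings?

Yes — this plan uses 5 crossings (≤ 7):
1. Keeper goes to the upper station with the goat and the hen.  [the lower station: the cabbage, the rabbit | the upper station: the goat, the hen]
2. Keeper goes back to the lower station with the hen.  [the lower station: the cabbage, the hen, the rabbit | the upper station: the goat]
3. Keeper goes to the upper station with the cabbage and the rabbit.  [the lower station: the hen | the upper station: the cabbage, the goat, the rabbit]
4. Keeper goes back to the lower station with the goat.  [the lower station: the goat, the hen | the upper station: the cabbage, the rabbit]
5. Keeper goes to the upper station with the goat and the hen.  [the lower station: — | the upper station: the cabbage, the goat, the hen, the rabbit]

Yes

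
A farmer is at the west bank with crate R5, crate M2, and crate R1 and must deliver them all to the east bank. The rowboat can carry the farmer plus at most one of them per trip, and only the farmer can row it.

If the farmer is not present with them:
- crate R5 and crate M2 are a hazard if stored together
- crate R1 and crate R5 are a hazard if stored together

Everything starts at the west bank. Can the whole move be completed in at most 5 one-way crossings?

No

Counting alone: the farmer can take at most 1 across per trip to the east bank, so moving all 3 needs at least 3 loaded trips out, with a return between consecutive ones — at least 5 crossings.
The safety rule pushes this higher. Following every safe sequence of crossings, the most of the 3 that can be at the east bank as the rowboat arrives there on crossing 5 is 2 — never all 3.
So the move cannot be finished within 5 crossings. (The shortest complete plan takes 7:)
1. Farmer goes to the east bank with crate R5.  [the west bank: crate M2, crate R1 | the east bank: crate R5]
2. Farmer goes back to the west bank alone.  [the west bank: crate M2, crate R1 | the east bank: crate R5]
3. Farmer goes to the east bank with crate M2.  [the west bank: crate R1 | the east bank: crate M2, crate R5]
4. Farmer goes back to the west bank with crate R5.  [the west bank: crate R1, crate R5 | the east bank: crate M2]
5. Farmer goes to the east bank with crate R1.  [the west bank: crate R5 | the east bank: crate M2, crate R1]
6. Farmer goes back to the west bank alone.  [the west bank: crate R5 | the east bank: crate M2, crate R1]
7. Farmer goes to the east bank with crate R5.  [the west bank: — | the east bank: crate M2, crate R1, crate R5]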